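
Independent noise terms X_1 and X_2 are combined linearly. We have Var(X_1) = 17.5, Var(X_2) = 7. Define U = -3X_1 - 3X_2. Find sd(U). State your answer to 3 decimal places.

14.849

By independence, Var(U) = (-3)²Var(X_1) + (-3)²Var(X_2)
= (-3)²·17.5 + (-3)²·7 = 220.5
sd(U) = √220.5 ≈ 14.849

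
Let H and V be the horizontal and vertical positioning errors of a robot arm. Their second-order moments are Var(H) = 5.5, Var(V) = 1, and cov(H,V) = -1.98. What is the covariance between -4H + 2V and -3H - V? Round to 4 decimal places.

67.9600

cov(-4H + 2V, -3H - V) = (-4)(-3)Var(H) + (2)(-1)Var(V) + [(-4)(-1) + (2)(-3)]cov(H,V)
= 12·5.5 + -2·1 + -2·-1.98 = 67.96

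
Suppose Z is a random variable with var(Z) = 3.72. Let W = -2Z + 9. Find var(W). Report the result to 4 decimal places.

14.8800

var(-2Z + 9) = (-2)²·var(Z) = 4·3.72 = 14.88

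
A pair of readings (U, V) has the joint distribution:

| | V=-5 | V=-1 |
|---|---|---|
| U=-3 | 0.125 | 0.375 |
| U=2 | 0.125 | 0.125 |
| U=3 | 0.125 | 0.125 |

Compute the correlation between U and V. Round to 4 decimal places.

E[U] = -0.25,  E[V] = -2.5
E[UV] = -0.75
Cov(U,V) = E[UV] − E[U]E[V] = -0.75 − (-0.25)(-2.5) = -1.375
Var(U) = 7.6875,  Var(V) = 3.75
ρ = -1.375 / √(7.6875·3.75) ≈ -0.2561

-0.2561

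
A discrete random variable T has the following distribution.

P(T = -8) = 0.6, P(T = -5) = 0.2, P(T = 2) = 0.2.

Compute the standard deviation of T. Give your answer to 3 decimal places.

E[T] = (-8)(0.6) + (-5)(0.2) + (2)(0.2) = -5.4
E[T²] = (-8)²(0.6) + (-5)²(0.2) + (2)²(0.2) = 44.2
V(T) = E[T²] − (E[T])² = 44.2 − (-5.4)² = 15.04
sd(T) = √15.04 ≈ 3.878

3.878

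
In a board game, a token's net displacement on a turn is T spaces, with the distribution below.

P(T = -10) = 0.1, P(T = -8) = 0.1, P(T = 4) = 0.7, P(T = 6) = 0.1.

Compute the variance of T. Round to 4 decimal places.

28.6400

E[T] = (-10)(0.1) + (-8)(0.1) + (4)(0.7) + (6)(0.1) = 1.6
E[T²] = (-10)²(0.1) + (-8)²(0.1) + (4)²(0.7) + (6)²(0.1) = 31.2
Var(T) = E[T²] − (E[T])² = 31.2 − (1.6)² = 28.64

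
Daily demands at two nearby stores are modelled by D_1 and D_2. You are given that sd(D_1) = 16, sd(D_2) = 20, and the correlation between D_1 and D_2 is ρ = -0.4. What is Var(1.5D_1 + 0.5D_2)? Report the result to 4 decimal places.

Var(D_1) = (16)² = 256;  Var(D_2) = (20)² = 400
cov(D_1,D_2) = ρ·sd(D_1)·sd(D_2) = -0.4·16·20 = -128
Var(1.5D_1 + 0.5D_2) = (1.5)²·Var(D_1) + (0.5)²·Var(D_2) + 2·(1.5)·(0.5)·cov(D_1,D_2)
= 2.25·256 + 0.25·400 + 1.5·-128 = 484

484.0000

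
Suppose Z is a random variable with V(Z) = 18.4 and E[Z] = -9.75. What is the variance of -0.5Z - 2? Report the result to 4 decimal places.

4.6000

V(-0.5Z - 2) = (-0.5)²·V(Z) = 0.25·18.4 = 4.6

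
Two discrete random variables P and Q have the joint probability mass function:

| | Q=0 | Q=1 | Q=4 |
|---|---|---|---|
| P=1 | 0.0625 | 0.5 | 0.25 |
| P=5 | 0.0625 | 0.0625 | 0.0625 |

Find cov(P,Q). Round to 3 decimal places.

-0.109

E[P] = 1.75,  E[Q] = 1.8125
E[PQ] = 3.0625
cov(P,Q) = E[PQ] − E[P]E[Q] = 3.0625 − (1.75)(1.8125) = -0.109375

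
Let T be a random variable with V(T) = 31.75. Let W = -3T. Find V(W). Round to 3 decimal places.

V(-3T) = (-3)²·V(T) = 9·31.75 = 285.75

285.750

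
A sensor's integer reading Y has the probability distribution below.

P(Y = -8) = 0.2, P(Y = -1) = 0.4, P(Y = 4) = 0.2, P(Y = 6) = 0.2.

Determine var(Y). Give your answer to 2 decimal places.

23.60

E[Y] = (-8)(0.2) + (-1)(0.4) + (4)(0.2) + (6)(0.2) = 0
E[Y²] = (-8)²(0.2) + (-1)²(0.4) + (4)²(0.2) + (6)²(0.2) = 23.6
var(Y) = E[Y²] − (E[Y])² = 23.6 − (0)² = 23.6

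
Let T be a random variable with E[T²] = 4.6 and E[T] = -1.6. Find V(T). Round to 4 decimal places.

V(T) = 4.6 − (-1.6)² = 2.04

2.0400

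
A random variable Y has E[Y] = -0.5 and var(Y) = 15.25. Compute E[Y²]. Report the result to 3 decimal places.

E[Y²] = var(Y) + (E[Y])² = 15.25 + (-0.5)² = 15.5

15.500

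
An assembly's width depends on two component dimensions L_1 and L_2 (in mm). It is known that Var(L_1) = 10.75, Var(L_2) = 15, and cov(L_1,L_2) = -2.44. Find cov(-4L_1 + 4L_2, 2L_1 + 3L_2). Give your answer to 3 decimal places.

103.760

cov(-4L_1 + 4L_2, 2L_1 + 3L_2) = (-4)(2)Var(L_1) + (4)(3)Var(L_2) + [(-4)(3) + (4)(2)]cov(L_1,L_2)
= -8·10.75 + 12·15 + -4·-2.44 = 103.76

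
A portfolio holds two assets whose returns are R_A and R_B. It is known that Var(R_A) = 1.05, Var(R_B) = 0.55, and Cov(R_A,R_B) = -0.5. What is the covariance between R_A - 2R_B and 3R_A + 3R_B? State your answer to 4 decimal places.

Cov(R_A - 2R_B, 3R_A + 3R_B) = (1)(3)Var(R_A) + (-2)(3)Var(R_B) + [(1)(3) + (-2)(3)]Cov(R_A,R_B)
= 3·1.05 + -6·0.55 + -3·-0.5 = 1.35

1.3500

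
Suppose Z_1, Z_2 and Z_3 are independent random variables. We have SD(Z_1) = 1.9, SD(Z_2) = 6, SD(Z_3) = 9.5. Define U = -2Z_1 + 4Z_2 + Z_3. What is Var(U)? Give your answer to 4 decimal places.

680.6900

Var(Z_1) = 3.61, Var(Z_2) = 36, Var(Z_3) = 90.25
By independence, Var(U) = (-2)²Var(Z_1) + (4)²Var(Z_2) + (1)²Var(Z_3)
= (-2)²·3.61 + (4)²·36 + (1)²·90.25 = 680.69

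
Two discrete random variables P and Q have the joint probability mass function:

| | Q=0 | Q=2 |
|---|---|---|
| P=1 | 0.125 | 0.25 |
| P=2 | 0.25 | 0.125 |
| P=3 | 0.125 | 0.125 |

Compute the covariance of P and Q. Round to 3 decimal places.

-0.125

E[P] = 1.875,  E[Q] = 1
E[PQ] = 1.75
Cov(P,Q) = E[PQ] − E[P]E[Q] = 1.75 − (1.875)(1) = -0.125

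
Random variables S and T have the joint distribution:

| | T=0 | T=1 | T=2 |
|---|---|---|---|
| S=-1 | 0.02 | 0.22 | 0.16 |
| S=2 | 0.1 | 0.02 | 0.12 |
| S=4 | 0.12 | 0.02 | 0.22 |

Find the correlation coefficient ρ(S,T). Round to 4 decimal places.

E[S] = 1.52,  E[T] = 1.26
E[ST] = 1.82
Cov(S,T) = E[ST] − E[S]E[T] = 1.82 − (1.52)(1.26) = -0.0952
var(S) = 4.8096,  var(T) = 0.6724
ρ = -0.0952 / √(4.8096·0.6724) ≈ -0.0529

-0.0529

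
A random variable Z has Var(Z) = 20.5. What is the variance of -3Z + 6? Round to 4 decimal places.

184.5000

Var(-3Z + 6) = (-3)²·Var(Z) = 9·20.5 = 184.5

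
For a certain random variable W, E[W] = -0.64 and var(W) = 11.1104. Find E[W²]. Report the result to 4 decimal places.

11.5200

E[W²] = var(W) + (E[W])² = 11.1104 + (-0.64)² = 11.52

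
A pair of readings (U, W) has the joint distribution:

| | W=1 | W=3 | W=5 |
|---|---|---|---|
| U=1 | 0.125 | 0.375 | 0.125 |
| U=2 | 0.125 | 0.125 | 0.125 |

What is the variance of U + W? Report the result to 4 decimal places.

E[U] = 1.375,  E[W] = 3,  E[UW] = 4.125
var(U) = 2.125 − (1.375)² = 0.234375;  var(W) = 11 − (3)² = 2
cov(U,W) = 4.125 − (1.375)(3) = 0
var(U + W) = (1)²·0.234375 + (1)²·2 + 2·(1)·(1)·0 = 2.234375

2.2344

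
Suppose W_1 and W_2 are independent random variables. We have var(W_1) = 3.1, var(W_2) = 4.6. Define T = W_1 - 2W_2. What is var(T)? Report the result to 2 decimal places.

21.50

By independence, var(T) = (1)²var(W_1) + (-2)²var(W_2)
= (1)²·3.1 + (-2)²·4.6 = 21.5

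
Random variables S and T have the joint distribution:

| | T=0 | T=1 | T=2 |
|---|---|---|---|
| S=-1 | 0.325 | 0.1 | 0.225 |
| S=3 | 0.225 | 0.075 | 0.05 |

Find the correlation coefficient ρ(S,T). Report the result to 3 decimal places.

-0.191

E[S] = 0.4,  E[T] = 0.725
E[ST] = -0.025
cov(S,T) = E[ST] − E[S]E[T] = -0.025 − (0.4)(0.725) = -0.315
Var(S) = 3.64,  Var(T) = 0.749375
ρ = -0.315 / √(3.64·0.749375) ≈ -0.191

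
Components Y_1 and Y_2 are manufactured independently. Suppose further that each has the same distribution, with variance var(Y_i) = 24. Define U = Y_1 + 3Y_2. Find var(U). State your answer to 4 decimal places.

240.0000

By independence, var(U) = (1)²var(Y_1) + (3)²var(Y_2)
= (1)²·24 + (3)²·24 = 240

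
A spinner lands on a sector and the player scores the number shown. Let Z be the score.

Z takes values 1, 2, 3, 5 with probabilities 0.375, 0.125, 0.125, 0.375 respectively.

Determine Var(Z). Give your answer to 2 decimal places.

3.11

E[Z] = (1)(0.375) + (2)(0.125) + (3)(0.125) + (5)(0.375) = 2.875
E[Z²] = (1)²(0.375) + (2)²(0.125) + (3)²(0.125) + (5)²(0.375) = 11.375
Var(Z) = E[Z²] − (E[Z])² = 11.375 − (2.875)² = 3.109375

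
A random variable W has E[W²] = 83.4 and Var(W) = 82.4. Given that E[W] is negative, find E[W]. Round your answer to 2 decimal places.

-1.00

(E[W])² = E[W²] − Var(W) = 83.4 − 82.4 = 1
E[W] = −√1 = -1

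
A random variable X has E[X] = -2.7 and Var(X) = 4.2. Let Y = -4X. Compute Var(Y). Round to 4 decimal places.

67.2000

Var(-4X) = (-4)²·Var(X) = 16·4.2 = 67.2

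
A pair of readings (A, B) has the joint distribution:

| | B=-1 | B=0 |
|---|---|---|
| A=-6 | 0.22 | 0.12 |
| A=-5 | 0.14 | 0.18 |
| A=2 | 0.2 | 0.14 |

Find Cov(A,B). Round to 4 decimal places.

E[A] = -2.96,  E[B] = -0.56
E[AB] = 1.62
Cov(A,B) = E[AB] − E[A]E[B] = 1.62 − (-2.96)(-0.56) = -0.0376

-0.0376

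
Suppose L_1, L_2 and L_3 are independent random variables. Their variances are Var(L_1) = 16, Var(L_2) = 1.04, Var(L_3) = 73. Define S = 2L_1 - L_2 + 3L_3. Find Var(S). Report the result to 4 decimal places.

By independence, Var(S) = (2)²Var(L_1) + (-1)²Var(L_2) + (3)²Var(L_3)
= (2)²·16 + (-1)²·1.04 + (3)²·73 = 722.04

722.0400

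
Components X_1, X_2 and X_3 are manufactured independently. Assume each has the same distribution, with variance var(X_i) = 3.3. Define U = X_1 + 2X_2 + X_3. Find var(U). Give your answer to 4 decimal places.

By independence, var(U) = (1)²var(X_1) + (2)²var(X_2) + (1)²var(X_3)
= (1)²·3.3 + (2)²·3.3 + (1)²·3.3 = 19.8

19.8000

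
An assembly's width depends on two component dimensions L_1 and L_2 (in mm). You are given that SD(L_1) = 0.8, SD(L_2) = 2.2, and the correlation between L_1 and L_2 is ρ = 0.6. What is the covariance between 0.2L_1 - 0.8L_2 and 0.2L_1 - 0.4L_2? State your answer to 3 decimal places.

1.321

Var(L_1) = (0.8)² = 0.64;  Var(L_2) = (2.2)² = 4.84
cov(L_1,L_2) = ρ·SD(L_1)·SD(L_2) = 0.6·0.8·2.2 = 1.056
cov(0.2L_1 - 0.8L_2, 0.2L_1 - 0.4L_2) = (0.2)(0.2)Var(L_1) + (-0.8)(-0.4)Var(L_2) + [(0.2)(-0.4) + (-0.8)(0.2)]cov(L_1,L_2)
= 0.04·0.64 + 0.32·4.84 + -0.24·1.056 = 1.32096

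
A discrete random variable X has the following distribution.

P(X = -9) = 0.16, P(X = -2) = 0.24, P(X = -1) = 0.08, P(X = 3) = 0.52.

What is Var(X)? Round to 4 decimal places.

18.4864

E[X] = (-9)(0.16) + (-2)(0.24) + (-1)(0.08) + (3)(0.52) = -0.44
E[X²] = (-9)²(0.16) + (-2)²(0.24) + (-1)²(0.08) + (3)²(0.52) = 18.68
Var(X) = E[X²] − (E[X])² = 18.68 − (-0.44)² = 18.4864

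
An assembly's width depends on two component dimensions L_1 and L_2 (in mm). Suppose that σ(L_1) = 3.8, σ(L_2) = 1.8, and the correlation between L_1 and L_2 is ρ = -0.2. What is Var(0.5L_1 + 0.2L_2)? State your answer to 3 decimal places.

Var(L_1) = (3.8)² = 14.44;  Var(L_2) = (1.8)² = 3.24
Cov(L_1,L_2) = ρ·σ(L_1)·σ(L_2) = -0.2·3.8·1.8 = -1.368
Var(0.5L_1 + 0.2L_2) = (0.5)²·Var(L_1) + (0.2)²·Var(L_2) + 2·(0.5)·(0.2)·Cov(L_1,L_2)
= 0.25·14.44 + 0.04·3.24 + 0.2·-1.368 = 3.466

3.466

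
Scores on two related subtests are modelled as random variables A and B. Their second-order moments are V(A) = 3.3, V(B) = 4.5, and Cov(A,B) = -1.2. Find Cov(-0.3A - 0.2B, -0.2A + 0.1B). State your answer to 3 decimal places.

0.096

Cov(-0.3A - 0.2B, -0.2A + 0.1B) = (-0.3)(-0.2)V(A) + (-0.2)(0.1)V(B) + [(-0.3)(0.1) + (-0.2)(-0.2)]Cov(A,B)
= 0.06·3.3 + -0.02·4.5 + 0.01·-1.2 = 0.096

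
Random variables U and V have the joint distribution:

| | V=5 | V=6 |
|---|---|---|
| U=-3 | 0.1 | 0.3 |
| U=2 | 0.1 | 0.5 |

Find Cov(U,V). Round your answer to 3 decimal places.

E[U] = 0,  E[V] = 5.8
E[UV] = 0.1
Cov(U,V) = E[UV] − E[U]E[V] = 0.1 − (0)(5.8) = 0.1

0.100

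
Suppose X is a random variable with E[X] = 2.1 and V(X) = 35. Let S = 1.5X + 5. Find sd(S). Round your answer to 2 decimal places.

V(1.5X + 5) = (1.5)²·35 = 78.75
sd(S) = √78.75 ≈ 8.87

8.87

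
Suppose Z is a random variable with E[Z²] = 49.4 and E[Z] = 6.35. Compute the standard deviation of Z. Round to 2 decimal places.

3.01

Var(Z) = 49.4 − (6.35)² = 9.0775
sd(Z) = √9.0775 ≈ 3.01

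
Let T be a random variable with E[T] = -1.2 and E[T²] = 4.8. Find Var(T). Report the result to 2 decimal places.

Var(T) = 4.8 − (-1.2)² = 3.36

3.36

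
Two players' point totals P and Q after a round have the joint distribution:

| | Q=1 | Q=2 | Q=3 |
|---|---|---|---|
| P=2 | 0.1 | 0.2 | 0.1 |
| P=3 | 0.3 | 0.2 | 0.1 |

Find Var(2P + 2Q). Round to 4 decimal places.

E[P] = 2.6,  E[Q] = 1.8,  E[PQ] = 4.6
Var(P) = 7 − (2.6)² = 0.24;  Var(Q) = 3.8 − (1.8)² = 0.56
Cov(P,Q) = 4.6 − (2.6)(1.8) = -0.08
Var(2P + 2Q) = (2)²·0.24 + (2)²·0.56 + 2·(2)·(2)·-0.08 = 2.56

2.5600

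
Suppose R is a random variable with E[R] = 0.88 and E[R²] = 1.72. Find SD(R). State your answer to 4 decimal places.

0.9724

var(R) = 1.72 − (0.88)² = 0.9456
SD(R) = √0.9456 ≈ 0.9724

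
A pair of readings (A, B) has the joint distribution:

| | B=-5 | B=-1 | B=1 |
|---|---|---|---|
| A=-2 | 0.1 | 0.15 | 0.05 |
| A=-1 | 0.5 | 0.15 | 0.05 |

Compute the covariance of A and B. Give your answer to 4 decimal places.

E[A] = -1.3,  E[B] = -3.2
E[AB] = 3.8
Cov(A,B) = E[AB] − E[A]E[B] = 3.8 − (-1.3)(-3.2) = -0.36

-0.3600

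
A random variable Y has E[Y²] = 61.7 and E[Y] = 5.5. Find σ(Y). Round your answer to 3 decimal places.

5.608

var(Y) = 61.7 − (5.5)² = 31.45
σ(Y) = √31.45 ≈ 5.608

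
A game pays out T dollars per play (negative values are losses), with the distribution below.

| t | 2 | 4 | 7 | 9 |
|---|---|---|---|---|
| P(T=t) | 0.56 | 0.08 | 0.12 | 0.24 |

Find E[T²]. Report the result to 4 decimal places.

28.8400

E[T²] = (2)²(0.56) + (4)²(0.08) + (7)²(0.12) + (9)²(0.24) = 28.84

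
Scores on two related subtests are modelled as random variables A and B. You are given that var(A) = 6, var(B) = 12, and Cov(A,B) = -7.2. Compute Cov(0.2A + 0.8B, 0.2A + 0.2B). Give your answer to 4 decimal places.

0.7200

Cov(0.2A + 0.8B, 0.2A + 0.2B) = (0.2)(0.2)var(A) + (0.8)(0.2)var(B) + [(0.2)(0.2) + (0.8)(0.2)]Cov(A,B)
= 0.04·6 + 0.16·12 + 0.2·-7.2 = 0.72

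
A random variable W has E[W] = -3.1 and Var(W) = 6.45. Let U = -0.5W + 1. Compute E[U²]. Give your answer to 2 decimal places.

8.12

E[-0.5W + 1] = -0.5·-3.1 + 1 = 2.55
Var(-0.5W + 1) = (-0.5)²·6.45 = 1.6125
E[U²] = Var(U) + (E[U])² = 1.6125 + (2.55)² = 8.115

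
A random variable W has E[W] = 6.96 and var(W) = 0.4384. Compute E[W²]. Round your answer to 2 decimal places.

E[W²] = var(W) + (E[W])² = 0.4384 + (6.96)² = 48.88

48.88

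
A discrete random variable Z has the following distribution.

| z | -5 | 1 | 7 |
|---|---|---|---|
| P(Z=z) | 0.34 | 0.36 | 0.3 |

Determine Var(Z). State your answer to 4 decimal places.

E[Z] = (-5)(0.34) + (1)(0.36) + (7)(0.3) = 0.76
E[Z²] = (-5)²(0.34) + (1)²(0.36) + (7)²(0.3) = 23.56
Var(Z) = E[Z²] − (E[Z])² = 23.56 − (0.76)² = 22.9824

22.9824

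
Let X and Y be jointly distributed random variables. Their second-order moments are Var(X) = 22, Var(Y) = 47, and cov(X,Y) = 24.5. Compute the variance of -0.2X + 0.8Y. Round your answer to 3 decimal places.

Var(-0.2X + 0.8Y) = (-0.2)²·Var(X) + (0.8)²·Var(Y) + 2·(-0.2)·(0.8)·cov(X,Y)
= 0.04·22 + 0.64·47 + -0.32·24.5 = 23.12

23.120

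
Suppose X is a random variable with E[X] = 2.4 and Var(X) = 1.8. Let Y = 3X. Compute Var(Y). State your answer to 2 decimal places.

Var(3X) = (3)²·Var(X) = 9·1.8 = 16.2

16.20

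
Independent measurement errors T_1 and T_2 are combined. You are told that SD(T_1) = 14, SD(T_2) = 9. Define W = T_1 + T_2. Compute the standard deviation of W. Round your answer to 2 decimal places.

16.64

Var(T_1) = 196, Var(T_2) = 81
By independence, Var(W) = (1)²Var(T_1) + (1)²Var(T_2)
= (1)²·196 + (1)²·81 = 277
SD(W) = √277 ≈ 16.64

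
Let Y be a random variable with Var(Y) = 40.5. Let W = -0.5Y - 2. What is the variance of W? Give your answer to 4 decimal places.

10.1250

Var(-0.5Y - 2) = (-0.5)²·Var(Y) = 0.25·40.5 = 10.125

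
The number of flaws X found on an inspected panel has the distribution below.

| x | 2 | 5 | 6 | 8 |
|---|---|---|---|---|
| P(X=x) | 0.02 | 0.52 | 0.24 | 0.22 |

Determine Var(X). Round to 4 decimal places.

E[X] = (2)(0.02) + (5)(0.52) + (6)(0.24) + (8)(0.22) = 5.84
E[X²] = (2)²(0.02) + (5)²(0.52) + (6)²(0.24) + (8)²(0.22) = 35.8
Var(X) = E[X²] − (E[X])² = 35.8 − (5.84)² = 1.6944

1.6944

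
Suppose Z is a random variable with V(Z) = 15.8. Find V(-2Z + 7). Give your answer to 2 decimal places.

63.20

V(-2Z + 7) = (-2)²·V(Z) = 4·15.8 = 63.2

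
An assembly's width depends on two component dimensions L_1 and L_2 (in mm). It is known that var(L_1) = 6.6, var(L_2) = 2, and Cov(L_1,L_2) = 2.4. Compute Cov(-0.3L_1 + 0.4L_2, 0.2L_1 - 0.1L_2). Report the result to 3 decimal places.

Cov(-0.3L_1 + 0.4L_2, 0.2L_1 - 0.1L_2) = (-0.3)(0.2)var(L_1) + (0.4)(-0.1)var(L_2) + [(-0.3)(-0.1) + (0.4)(0.2)]Cov(L_1,L_2)
= -0.06·6.6 + -0.04·2 + 0.11·2.4 = -0.212

-0.212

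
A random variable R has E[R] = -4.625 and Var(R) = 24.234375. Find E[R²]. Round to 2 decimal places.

E[R²] = Var(R) + (E[R])² = 24.234375 + (-4.625)² = 45.625

45.63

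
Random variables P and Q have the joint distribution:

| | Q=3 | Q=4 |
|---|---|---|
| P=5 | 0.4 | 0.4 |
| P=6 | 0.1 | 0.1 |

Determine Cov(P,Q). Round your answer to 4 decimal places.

0.0000

E[P] = 5.2,  E[Q] = 3.5
E[PQ] = 18.2
Cov(P,Q) = E[PQ] − E[P]E[Q] = 18.2 − (5.2)(3.5) = 0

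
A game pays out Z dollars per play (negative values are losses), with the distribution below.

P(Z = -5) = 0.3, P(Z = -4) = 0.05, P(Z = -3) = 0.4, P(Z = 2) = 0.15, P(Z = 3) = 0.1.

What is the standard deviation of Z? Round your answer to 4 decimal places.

E[Z] = (-5)(0.3) + (-4)(0.05) + (-3)(0.4) + (2)(0.15) + (3)(0.1) = -2.3
E[Z²] = (-5)²(0.3) + (-4)²(0.05) + (-3)²(0.4) + (2)²(0.15) + (3)²(0.1) = 13.4
V(Z) = E[Z²] − (E[Z])² = 13.4 − (-2.3)² = 8.11
sd(Z) = √8.11 ≈ 2.8478

2.8478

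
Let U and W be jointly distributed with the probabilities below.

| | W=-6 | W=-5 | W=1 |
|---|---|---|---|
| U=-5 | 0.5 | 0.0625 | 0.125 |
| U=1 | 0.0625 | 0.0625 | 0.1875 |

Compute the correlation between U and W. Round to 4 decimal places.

E[U] = -3.125,  E[W] = -3.6875
E[UW] = 15.4375
Cov(U,W) = E[UW] − E[U]E[W] = 15.4375 − (-3.125)(-3.6875) = 3.9140625
V(U) = 7.734375,  V(W) = 10.08984375
ρ = 3.9140625 / √(7.734375·10.08984375) ≈ 0.4431

0.4431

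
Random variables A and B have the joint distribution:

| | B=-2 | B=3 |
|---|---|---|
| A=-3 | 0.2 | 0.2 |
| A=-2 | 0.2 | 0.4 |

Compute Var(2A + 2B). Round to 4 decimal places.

E[A] = -2.4,  E[B] = 1,  E[AB] = -2.2
Var(A) = 6 − (-2.4)² = 0.24;  Var(B) = 7 − (1)² = 6
cov(A,B) = -2.2 − (-2.4)(1) = 0.2
Var(2A + 2B) = (2)²·0.24 + (2)²·6 + 2·(2)·(2)·0.2 = 26.56

26.5600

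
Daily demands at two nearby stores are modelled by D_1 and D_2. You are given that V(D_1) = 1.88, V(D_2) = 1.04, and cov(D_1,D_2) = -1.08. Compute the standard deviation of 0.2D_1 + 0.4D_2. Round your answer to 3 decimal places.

0.262

V(0.2D_1 + 0.4D_2) = (0.2)²·V(D_1) + (0.4)²·V(D_2) + 2·(0.2)·(0.4)·cov(D_1,D_2)
= 0.04·1.88 + 0.16·1.04 + 0.16·-1.08 = 0.0688
SD(0.2D_1 + 0.4D_2) = √0.0688 ≈ 0.262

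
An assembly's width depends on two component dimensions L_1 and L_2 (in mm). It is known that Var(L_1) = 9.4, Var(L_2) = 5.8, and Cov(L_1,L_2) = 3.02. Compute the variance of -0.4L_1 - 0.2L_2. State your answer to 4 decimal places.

2.2192

Var(-0.4L_1 - 0.2L_2) = (-0.4)²·Var(L_1) + (-0.2)²·Var(L_2) + 2·(-0.4)·(-0.2)·Cov(L_1,L_2)
= 0.16·9.4 + 0.04·5.8 + 0.16·3.02 = 2.2192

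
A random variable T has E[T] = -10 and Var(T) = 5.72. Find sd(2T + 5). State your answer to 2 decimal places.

4.78

Var(2T + 5) = (2)²·5.72 = 22.88
sd(2T + 5) = √22.88 ≈ 4.78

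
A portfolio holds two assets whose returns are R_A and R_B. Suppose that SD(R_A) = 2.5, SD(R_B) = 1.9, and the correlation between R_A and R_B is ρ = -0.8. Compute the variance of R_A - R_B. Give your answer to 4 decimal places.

17.4600

var(R_A) = (2.5)² = 6.25;  var(R_B) = (1.9)² = 3.61
Cov(R_A,R_B) = ρ·SD(R_A)·SD(R_B) = -0.8·2.5·1.9 = -3.8
var(R_A - R_B) = (1)²·var(R_A) + (-1)²·var(R_B) + 2·(1)·(-1)·Cov(R_A,R_B)
= 1·6.25 + 1·3.61 + -2·-3.8 = 17.46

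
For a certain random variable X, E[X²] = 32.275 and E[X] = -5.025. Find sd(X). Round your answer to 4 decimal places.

2.6504

var(X) = 32.275 − (-5.025)² = 7.024375
sd(X) = √7.024375 ≈ 2.6504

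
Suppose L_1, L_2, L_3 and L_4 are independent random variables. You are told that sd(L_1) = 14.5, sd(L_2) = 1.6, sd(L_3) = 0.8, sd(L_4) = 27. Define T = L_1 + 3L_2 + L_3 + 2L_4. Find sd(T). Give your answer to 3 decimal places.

Var(L_1) = 210.25, Var(L_2) = 2.56, Var(L_3) = 0.64, Var(L_4) = 729
By independence, Var(T) = (1)²Var(L_1) + (3)²Var(L_2) + (1)²Var(L_3) + (2)²Var(L_4)
= (1)²·210.25 + (3)²·2.56 + (1)²·0.64 + (2)²·729 = 3149.93
sd(T) = √3149.93 ≈ 56.124

56.124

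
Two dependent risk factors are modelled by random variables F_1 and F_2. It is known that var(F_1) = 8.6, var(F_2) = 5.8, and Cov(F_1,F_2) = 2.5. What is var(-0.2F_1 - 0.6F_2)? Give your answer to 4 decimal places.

3.0320

var(-0.2F_1 - 0.6F_2) = (-0.2)²·var(F_1) + (-0.6)²·var(F_2) + 2·(-0.2)·(-0.6)·Cov(F_1,F_2)
= 0.04·8.6 + 0.36·5.8 + 0.24·2.5 = 3.032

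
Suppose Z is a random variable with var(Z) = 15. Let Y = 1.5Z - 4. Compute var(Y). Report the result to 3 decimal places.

33.750

var(1.5Z - 4) = (1.5)²·var(Z) = 2.25·15 = 33.75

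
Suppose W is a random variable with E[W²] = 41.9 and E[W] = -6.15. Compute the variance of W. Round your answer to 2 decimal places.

Var(W) = 41.9 − (-6.15)² = 4.0775

4.08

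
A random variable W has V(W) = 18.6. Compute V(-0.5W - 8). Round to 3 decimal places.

4.650

V(-0.5W - 8) = (-0.5)²·V(W) = 0.25·18.6 = 4.65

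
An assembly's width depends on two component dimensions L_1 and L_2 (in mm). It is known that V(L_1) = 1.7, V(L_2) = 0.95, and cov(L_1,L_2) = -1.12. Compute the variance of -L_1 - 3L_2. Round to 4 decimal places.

3.5300

V(-L_1 - 3L_2) = (-1)²·V(L_1) + (-3)²·V(L_2) + 2·(-1)·(-3)·cov(L_1,L_2)
= 1·1.7 + 9·0.95 + 6·-1.12 = 3.53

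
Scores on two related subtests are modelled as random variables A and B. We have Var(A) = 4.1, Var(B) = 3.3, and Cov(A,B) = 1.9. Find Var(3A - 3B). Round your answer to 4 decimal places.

Var(3A - 3B) = (3)²·Var(A) + (-3)²·Var(B) + 2·(3)·(-3)·Cov(A,B)
= 9·4.1 + 9·3.3 + -18·1.9 = 32.4

32.4000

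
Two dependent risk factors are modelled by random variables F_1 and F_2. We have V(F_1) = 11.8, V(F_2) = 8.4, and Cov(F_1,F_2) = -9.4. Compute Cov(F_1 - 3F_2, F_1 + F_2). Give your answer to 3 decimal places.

5.400

Cov(F_1 - 3F_2, F_1 + F_2) = (1)(1)V(F_1) + (-3)(1)V(F_2) + [(1)(1) + (-3)(1)]Cov(F_1,F_2)
= 1·11.8 + -3·8.4 + -2·-9.4 = 5.4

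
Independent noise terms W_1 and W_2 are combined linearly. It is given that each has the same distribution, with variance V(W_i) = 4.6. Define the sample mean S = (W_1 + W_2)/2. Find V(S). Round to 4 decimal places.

2.3000

By independence, V(S) = (0.5)²V(W_1) + (0.5)²V(W_2)
= (0.5)²·4.6 + (0.5)²·4.6 = 2.3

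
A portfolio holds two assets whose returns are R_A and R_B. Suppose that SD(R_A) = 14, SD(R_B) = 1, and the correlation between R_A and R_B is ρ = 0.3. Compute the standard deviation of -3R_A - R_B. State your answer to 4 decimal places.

Var(R_A) = (14)² = 196;  Var(R_B) = (1)² = 1
Cov(R_A,R_B) = ρ·SD(R_A)·SD(R_B) = 0.3·14·1 = 4.2
Var(-3R_A - R_B) = (-3)²·Var(R_A) + (-1)²·Var(R_B) + 2·(-3)·(-1)·Cov(R_A,R_B)
= 9·196 + 1·1 + 6·4.2 = 1790.2
SD(-3R_A - R_B) = √1790.2 ≈ 42.3108

42.3108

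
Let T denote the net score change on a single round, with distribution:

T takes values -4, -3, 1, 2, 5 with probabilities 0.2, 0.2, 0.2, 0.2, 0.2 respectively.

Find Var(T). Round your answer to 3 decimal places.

10.960

E[T] = (-4)(0.2) + (-3)(0.2) + (1)(0.2) + (2)(0.2) + (5)(0.2) = 0.2
E[T²] = (-4)²(0.2) + (-3)²(0.2) + (1)²(0.2) + (2)²(0.2) + (5)²(0.2) = 11
Var(T) = E[T²] − (E[T])² = 11 − (0.2)² = 10.96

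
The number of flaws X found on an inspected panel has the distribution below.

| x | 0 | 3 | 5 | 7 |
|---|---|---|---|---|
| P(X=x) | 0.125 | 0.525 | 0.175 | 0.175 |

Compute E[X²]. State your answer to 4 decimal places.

E[X²] = (0)²(0.125) + (3)²(0.525) + (5)²(0.175) + (7)²(0.175) = 17.675

17.6750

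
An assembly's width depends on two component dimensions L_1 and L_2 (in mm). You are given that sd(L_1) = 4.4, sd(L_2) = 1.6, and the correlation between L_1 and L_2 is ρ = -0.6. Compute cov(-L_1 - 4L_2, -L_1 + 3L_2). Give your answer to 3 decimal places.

-15.584

Var(L_1) = (4.4)² = 19.36;  Var(L_2) = (1.6)² = 2.56
cov(L_1,L_2) = ρ·sd(L_1)·sd(L_2) = -0.6·4.4·1.6 = -4.224
cov(-L_1 - 4L_2, -L_1 + 3L_2) = (-1)(-1)Var(L_1) + (-4)(3)Var(L_2) + [(-1)(3) + (-4)(-1)]cov(L_1,L_2)
= 1·19.36 + -12·2.56 + 1·-4.224 = -15.584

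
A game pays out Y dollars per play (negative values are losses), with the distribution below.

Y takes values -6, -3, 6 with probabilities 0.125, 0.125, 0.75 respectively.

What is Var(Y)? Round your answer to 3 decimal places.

21.234

E[Y] = (-6)(0.125) + (-3)(0.125) + (6)(0.75) = 3.375
E[Y²] = (-6)²(0.125) + (-3)²(0.125) + (6)²(0.75) = 32.625
Var(Y) = E[Y²] − (E[Y])² = 32.625 − (3.375)² = 21.234375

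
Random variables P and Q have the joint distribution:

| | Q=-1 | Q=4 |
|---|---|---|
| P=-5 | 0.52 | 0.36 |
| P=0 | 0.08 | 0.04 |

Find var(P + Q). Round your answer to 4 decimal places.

8.2400

E[P] = -4.4,  E[Q] = 1,  E[PQ] = -4.6
var(P) = 22 − (-4.4)² = 2.64;  var(Q) = 7 − (1)² = 6
cov(P,Q) = -4.6 − (-4.4)(1) = -0.2
var(P + Q) = (1)²·2.64 + (1)²·6 + 2·(1)·(1)·-0.2 = 8.24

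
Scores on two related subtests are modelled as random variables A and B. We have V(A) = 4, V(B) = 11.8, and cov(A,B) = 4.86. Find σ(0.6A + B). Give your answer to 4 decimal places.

4.3672

V(0.6A + B) = (0.6)²·V(A) + (1)²·V(B) + 2·(0.6)·(1)·cov(A,B)
= 0.36·4 + 1·11.8 + 1.2·4.86 = 19.072
σ(0.6A + B) = √19.072 ≈ 4.3672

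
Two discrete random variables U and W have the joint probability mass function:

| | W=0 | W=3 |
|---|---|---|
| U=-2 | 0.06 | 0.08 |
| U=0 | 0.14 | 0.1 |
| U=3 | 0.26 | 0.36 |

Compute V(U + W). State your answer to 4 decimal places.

E[U] = 1.58,  E[W] = 1.62,  E[UW] = 2.76
V(U) = 6.14 − (1.58)² = 3.6436;  V(W) = 4.86 − (1.62)² = 2.2356
cov(U,W) = 2.76 − (1.58)(1.62) = 0.2004
V(U + W) = (1)²·3.6436 + (1)²·2.2356 + 2·(1)·(1)·0.2004 = 6.28

6.2800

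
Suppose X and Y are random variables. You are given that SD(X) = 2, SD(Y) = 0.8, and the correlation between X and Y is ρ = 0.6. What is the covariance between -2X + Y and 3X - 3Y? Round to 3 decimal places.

-17.280

Var(X) = (2)² = 4;  Var(Y) = (0.8)² = 0.64
cov(X,Y) = ρ·SD(X)·SD(Y) = 0.6·2·0.8 = 0.96
cov(-2X + Y, 3X - 3Y) = (-2)(3)Var(X) + (1)(-3)Var(Y) + [(-2)(-3) + (1)(3)]cov(X,Y)
= -6·4 + -3·0.64 + 9·0.96 = -17.28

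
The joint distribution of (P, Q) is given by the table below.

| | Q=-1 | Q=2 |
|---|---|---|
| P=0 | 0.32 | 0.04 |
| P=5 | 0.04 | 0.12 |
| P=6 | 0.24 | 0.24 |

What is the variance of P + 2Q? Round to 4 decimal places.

23.1936

E[P] = 3.68,  E[Q] = 0.2,  E[PQ] = 2.44
var(P) = 21.28 − (3.68)² = 7.7376;  var(Q) = 2.2 − (0.2)² = 2.16
cov(P,Q) = 2.44 − (3.68)(0.2) = 1.704
var(P + 2Q) = (1)²·7.7376 + (2)²·2.16 + 2·(1)·(2)·1.704 = 23.1936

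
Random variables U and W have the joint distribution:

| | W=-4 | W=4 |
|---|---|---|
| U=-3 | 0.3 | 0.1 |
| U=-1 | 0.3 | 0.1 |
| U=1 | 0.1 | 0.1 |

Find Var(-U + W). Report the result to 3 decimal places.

13.760

E[U] = -1.4,  E[W] = -1.6,  E[UW] = 3.2
Var(U) = 4.2 − (-1.4)² = 2.24;  Var(W) = 16 − (-1.6)² = 13.44
cov(U,W) = 3.2 − (-1.4)(-1.6) = 0.96
Var(-U + W) = (-1)²·2.24 + (1)²·13.44 + 2·(-1)·(1)·0.96 = 13.76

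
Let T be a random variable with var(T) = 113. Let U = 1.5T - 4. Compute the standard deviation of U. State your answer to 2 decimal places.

15.95

var(1.5T - 4) = (1.5)²·113 = 254.25
sd(U) = √254.25 ≈ 15.95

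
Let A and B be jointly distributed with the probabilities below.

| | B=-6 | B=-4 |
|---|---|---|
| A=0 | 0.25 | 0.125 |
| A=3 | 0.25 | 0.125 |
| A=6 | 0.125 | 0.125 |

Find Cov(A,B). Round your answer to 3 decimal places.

0.281

E[A] = 2.625,  E[B] = -5.25
E[AB] = -13.5
Cov(A,B) = E[AB] − E[A]E[B] = -13.5 − (2.625)(-5.25) = 0.28125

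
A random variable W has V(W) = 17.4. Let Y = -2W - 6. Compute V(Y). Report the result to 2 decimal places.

69.60

V(-2W - 6) = (-2)²·V(W) = 4·17.4 = 69.6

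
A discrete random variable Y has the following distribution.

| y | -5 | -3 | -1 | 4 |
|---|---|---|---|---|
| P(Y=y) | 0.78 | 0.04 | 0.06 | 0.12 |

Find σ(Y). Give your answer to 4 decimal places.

E[Y] = (-5)(0.78) + (-3)(0.04) + (-1)(0.06) + (4)(0.12) = -3.6
E[Y²] = (-5)²(0.78) + (-3)²(0.04) + (-1)²(0.06) + (4)²(0.12) = 21.84
Var(Y) = E[Y²] − (E[Y])² = 21.84 − (-3.6)² = 8.88
σ(Y) = √8.88 ≈ 2.9799

2.9799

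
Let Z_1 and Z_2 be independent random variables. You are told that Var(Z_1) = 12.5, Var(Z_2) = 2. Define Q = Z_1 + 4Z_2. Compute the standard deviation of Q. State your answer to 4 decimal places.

By independence, Var(Q) = (1)²Var(Z_1) + (4)²Var(Z_2)
= (1)²·12.5 + (4)²·2 = 44.5
sd(Q) = √44.5 ≈ 6.6708

6.6708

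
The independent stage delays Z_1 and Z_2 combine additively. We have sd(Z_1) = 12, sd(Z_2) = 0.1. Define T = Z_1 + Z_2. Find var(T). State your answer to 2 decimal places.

var(Z_1) = 144, var(Z_2) = 0.01
By independence, var(T) = (1)²var(Z_1) + (1)²var(Z_2)
= (1)²·144 + (1)²·0.01 = 144.01

144.01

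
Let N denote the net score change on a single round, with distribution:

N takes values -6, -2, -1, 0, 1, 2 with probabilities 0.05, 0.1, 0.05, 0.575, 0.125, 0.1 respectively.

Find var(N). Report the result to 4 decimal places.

E[N] = (-6)(0.05) + (-2)(0.1) + (-1)(0.05) + (0)(0.575) + (1)(0.125) + (2)(0.1) = -0.225
E[N²] = (-6)²(0.05) + (-2)²(0.1) + (-1)²(0.05) + (0)²(0.575) + (1)²(0.125) + (2)²(0.1) = 2.775
var(N) = E[N²] − (E[N])² = 2.775 − (-0.225)² = 2.724375

2.7244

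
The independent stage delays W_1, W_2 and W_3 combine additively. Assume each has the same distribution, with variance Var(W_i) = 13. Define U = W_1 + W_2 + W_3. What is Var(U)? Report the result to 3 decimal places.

By independence, Var(U) = (1)²Var(W_1) + (1)²Var(W_2) + (1)²Var(W_3)
= (1)²·13 + (1)²·13 + (1)²·13 = 39

39.000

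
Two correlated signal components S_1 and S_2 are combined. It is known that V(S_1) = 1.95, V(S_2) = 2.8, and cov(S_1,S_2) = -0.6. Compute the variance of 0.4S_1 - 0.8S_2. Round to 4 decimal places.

2.4880

V(0.4S_1 - 0.8S_2) = (0.4)²·V(S_1) + (-0.8)²·V(S_2) + 2·(0.4)·(-0.8)·cov(S_1,S_2)
= 0.16·1.95 + 0.64·2.8 + -0.64·-0.6 = 2.488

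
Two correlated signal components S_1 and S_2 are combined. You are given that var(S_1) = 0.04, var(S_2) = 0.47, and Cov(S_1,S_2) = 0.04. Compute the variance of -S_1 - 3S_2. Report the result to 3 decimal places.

4.510

var(-S_1 - 3S_2) = (-1)²·var(S_1) + (-3)²·var(S_2) + 2·(-1)·(-3)·Cov(S_1,S_2)
= 1·0.04 + 9·0.47 + 6·0.04 = 4.51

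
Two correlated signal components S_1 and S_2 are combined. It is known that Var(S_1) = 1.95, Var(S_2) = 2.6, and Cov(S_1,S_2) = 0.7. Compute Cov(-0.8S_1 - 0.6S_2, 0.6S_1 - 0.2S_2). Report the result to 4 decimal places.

Cov(-0.8S_1 - 0.6S_2, 0.6S_1 - 0.2S_2) = (-0.8)(0.6)Var(S_1) + (-0.6)(-0.2)Var(S_2) + [(-0.8)(-0.2) + (-0.6)(0.6)]Cov(S_1,S_2)
= -0.48·1.95 + 0.12·2.6 + -0.2·0.7 = -0.764

-0.7640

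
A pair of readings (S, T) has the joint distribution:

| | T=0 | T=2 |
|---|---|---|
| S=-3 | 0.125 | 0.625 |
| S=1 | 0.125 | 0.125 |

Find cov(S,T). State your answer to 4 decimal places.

E[S] = -2,  E[T] = 1.5
E[ST] = -3.5
cov(S,T) = E[ST] − E[S]E[T] = -3.5 − (-2)(1.5) = -0.5

-0.5000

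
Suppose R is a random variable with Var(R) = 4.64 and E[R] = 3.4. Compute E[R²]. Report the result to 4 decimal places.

E[R²] = Var(R) + (E[R])² = 4.64 + (3.4)² = 16.2

16.2000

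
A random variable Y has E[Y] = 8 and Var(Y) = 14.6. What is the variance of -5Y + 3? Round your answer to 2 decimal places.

365.00

Var(-5Y + 3) = (-5)²·Var(Y) = 25·14.6 = 365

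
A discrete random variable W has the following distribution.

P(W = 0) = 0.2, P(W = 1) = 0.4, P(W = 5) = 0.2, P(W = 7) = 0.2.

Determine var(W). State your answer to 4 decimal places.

E[W] = (0)(0.2) + (1)(0.4) + (5)(0.2) + (7)(0.2) = 2.8
E[W²] = (0)²(0.2) + (1)²(0.4) + (5)²(0.2) + (7)²(0.2) = 15.2
var(W) = E[W²] − (E[W])² = 15.2 − (2.8)² = 7.36

7.3600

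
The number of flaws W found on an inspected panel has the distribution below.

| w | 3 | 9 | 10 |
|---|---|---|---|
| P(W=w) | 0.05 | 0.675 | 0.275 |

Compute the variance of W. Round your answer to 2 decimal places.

2.07

E[W] = (3)(0.05) + (9)(0.675) + (10)(0.275) = 8.975
E[W²] = (3)²(0.05) + (9)²(0.675) + (10)²(0.275) = 82.625
Var(W) = E[W²] − (E[W])² = 82.625 − (8.975)² = 2.074375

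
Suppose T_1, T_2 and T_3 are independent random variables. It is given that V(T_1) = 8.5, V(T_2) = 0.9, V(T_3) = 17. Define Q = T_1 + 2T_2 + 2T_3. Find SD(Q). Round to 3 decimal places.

8.950

By independence, V(Q) = (1)²V(T_1) + (2)²V(T_2) + (2)²V(T_3)
= (1)²·8.5 + (2)²·0.9 + (2)²·17 = 80.1
SD(Q) = √80.1 ≈ 8.950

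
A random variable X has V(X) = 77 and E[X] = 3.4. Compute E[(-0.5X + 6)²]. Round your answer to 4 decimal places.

37.7400

E[-0.5X + 6] = -0.5·3.4 + 6 = 4.3
V(-0.5X + 6) = (-0.5)²·77 = 19.25
E[(-0.5X + 6)²] = V((-0.5X + 6)) + (E[(-0.5X + 6)])² = 19.25 + (4.3)² = 37.74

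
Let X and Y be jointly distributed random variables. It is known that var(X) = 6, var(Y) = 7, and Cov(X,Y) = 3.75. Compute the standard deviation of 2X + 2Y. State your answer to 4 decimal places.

9.0554

var(2X + 2Y) = (2)²·var(X) + (2)²·var(Y) + 2·(2)·(2)·Cov(X,Y)
= 4·6 + 4·7 + 8·3.75 = 82
σ(2X + 2Y) = √82 ≈ 9.0554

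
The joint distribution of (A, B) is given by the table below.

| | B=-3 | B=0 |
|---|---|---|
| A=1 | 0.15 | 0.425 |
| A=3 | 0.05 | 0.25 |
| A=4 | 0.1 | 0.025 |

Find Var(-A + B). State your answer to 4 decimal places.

E[A] = 1.975,  E[B] = -0.9,  E[AB] = -2.1
Var(A) = 5.275 − (1.975)² = 1.374375;  Var(B) = 2.7 − (-0.9)² = 1.89
cov(A,B) = -2.1 − (1.975)(-0.9) = -0.3225
Var(-A + B) = (-1)²·1.374375 + (1)²·1.89 + 2·(-1)·(1)·-0.3225 = 3.909375

3.9094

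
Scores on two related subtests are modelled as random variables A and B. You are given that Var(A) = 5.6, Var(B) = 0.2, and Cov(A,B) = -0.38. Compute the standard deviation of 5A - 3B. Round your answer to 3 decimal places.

Var(5A - 3B) = (5)²·Var(A) + (-3)²·Var(B) + 2·(5)·(-3)·Cov(A,B)
= 25·5.6 + 9·0.2 + -30·-0.38 = 153.2
SD(5A - 3B) = √153.2 ≈ 12.377

12.377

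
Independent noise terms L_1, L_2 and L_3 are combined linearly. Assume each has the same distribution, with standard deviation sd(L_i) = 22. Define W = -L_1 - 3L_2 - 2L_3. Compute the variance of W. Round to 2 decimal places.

var(L_i) = (22)² = 484
By independence, var(W) = (-1)²var(L_1) + (-3)²var(L_2) + (-2)²var(L_3)
= (-1)²·484 + (-3)²·484 + (-2)²·484 = 6776

6776.00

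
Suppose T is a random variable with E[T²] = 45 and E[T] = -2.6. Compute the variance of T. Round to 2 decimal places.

var(T) = 45 − (-2.6)² = 38.24

38.24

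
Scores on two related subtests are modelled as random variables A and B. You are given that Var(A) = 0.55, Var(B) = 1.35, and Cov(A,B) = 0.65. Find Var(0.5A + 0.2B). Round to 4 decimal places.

0.3215

Var(0.5A + 0.2B) = (0.5)²·Var(A) + (0.2)²·Var(B) + 2·(0.5)·(0.2)·Cov(A,B)
= 0.25·0.55 + 0.04·1.35 + 0.2·0.65 = 0.3215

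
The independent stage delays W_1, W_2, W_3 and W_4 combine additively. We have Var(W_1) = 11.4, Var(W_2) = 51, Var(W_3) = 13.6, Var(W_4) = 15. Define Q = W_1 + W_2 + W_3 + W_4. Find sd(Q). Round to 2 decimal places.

9.54

By independence, Var(Q) = (1)²Var(W_1) + (1)²Var(W_2) + (1)²Var(W_3) + (1)²Var(W_4)
= (1)²·11.4 + (1)²·51 + (1)²·13.6 + (1)²·15 = 91
sd(Q) = √91 ≈ 9.54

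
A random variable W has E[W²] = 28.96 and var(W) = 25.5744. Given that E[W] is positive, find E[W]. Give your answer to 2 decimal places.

1.84

(E[W])² = E[W²] − var(W) = 28.96 − 25.5744 = 3.3856
E[W] = √3.3856 = 1.84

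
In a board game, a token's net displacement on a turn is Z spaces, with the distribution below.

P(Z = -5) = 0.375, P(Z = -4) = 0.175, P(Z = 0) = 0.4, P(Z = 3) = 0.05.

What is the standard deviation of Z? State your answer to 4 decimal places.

E[Z] = (-5)(0.375) + (-4)(0.175) + (0)(0.4) + (3)(0.05) = -2.425
E[Z²] = (-5)²(0.375) + (-4)²(0.175) + (0)²(0.4) + (3)²(0.05) = 12.625
var(Z) = E[Z²] − (E[Z])² = 12.625 − (-2.425)² = 6.744375
sd(Z) = √6.744375 ≈ 2.5970

2.5970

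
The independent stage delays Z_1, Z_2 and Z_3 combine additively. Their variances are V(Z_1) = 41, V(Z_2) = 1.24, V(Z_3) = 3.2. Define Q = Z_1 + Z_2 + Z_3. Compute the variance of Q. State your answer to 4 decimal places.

45.4400

By independence, V(Q) = (1)²V(Z_1) + (1)²V(Z_2) + (1)²V(Z_3)
= (1)²·41 + (1)²·1.24 + (1)²·3.2 = 45.44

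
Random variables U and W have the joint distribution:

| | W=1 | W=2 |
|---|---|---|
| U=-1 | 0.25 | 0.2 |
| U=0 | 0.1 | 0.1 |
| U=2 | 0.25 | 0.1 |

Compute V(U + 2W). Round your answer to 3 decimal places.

E[U] = 0.25,  E[W] = 1.4,  E[UW] = 0.25
V(U) = 1.85 − (0.25)² = 1.7875;  V(W) = 2.2 − (1.4)² = 0.24
Cov(U,W) = 0.25 − (0.25)(1.4) = -0.1
V(U + 2W) = (1)²·1.7875 + (2)²·0.24 + 2·(1)·(2)·-0.1 = 2.3475

2.348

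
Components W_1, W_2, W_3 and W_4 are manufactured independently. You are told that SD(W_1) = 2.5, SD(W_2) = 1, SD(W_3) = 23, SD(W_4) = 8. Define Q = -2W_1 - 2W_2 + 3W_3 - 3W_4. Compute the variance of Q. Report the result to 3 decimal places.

Var(W_1) = 6.25, Var(W_2) = 1, Var(W_3) = 529, Var(W_4) = 64
By independence, Var(Q) = (-2)²Var(W_1) + (-2)²Var(W_2) + (3)²Var(W_3) + (-3)²Var(W_4)
= (-2)²·6.25 + (-2)²·1 + (3)²·529 + (-3)²·64 = 5366

5366.000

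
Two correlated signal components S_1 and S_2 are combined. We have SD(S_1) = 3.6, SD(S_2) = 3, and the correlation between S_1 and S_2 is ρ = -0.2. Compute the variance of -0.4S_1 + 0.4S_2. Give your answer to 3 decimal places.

Var(S_1) = (3.6)² = 12.96;  Var(S_2) = (3)² = 9
cov(S_1,S_2) = ρ·SD(S_1)·SD(S_2) = -0.2·3.6·3 = -2.16
Var(-0.4S_1 + 0.4S_2) = (-0.4)²·Var(S_1) + (0.4)²·Var(S_2) + 2·(-0.4)·(0.4)·cov(S_1,S_2)
= 0.16·12.96 + 0.16·9 + -0.32·-2.16 = 4.2048

4.205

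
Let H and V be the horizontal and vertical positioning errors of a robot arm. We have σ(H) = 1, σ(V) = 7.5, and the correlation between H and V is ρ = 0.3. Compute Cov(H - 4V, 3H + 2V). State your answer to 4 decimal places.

-469.5000

Var(H) = (1)² = 1;  Var(V) = (7.5)² = 56.25
Cov(H,V) = ρ·σ(H)·σ(V) = 0.3·1·7.5 = 2.25
Cov(H - 4V, 3H + 2V) = (1)(3)Var(H) + (-4)(2)Var(V) + [(1)(2) + (-4)(3)]Cov(H,V)
= 3·1 + -8·56.25 + -10·2.25 = -469.5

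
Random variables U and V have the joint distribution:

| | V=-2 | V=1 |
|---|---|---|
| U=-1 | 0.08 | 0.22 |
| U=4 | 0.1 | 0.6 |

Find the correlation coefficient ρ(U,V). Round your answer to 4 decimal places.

E[U] = 2.5,  E[V] = 0.46
E[UV] = 1.54
cov(U,V) = E[UV] − E[U]E[V] = 1.54 − (2.5)(0.46) = 0.39
var(U) = 5.25,  var(V) = 1.3284
ρ = 0.39 / √(5.25·1.3284) ≈ 0.1477

0.1477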